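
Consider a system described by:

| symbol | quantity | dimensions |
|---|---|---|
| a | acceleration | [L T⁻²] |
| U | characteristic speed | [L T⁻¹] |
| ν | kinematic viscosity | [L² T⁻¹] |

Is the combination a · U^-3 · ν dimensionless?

Sum the exponent of each base dimension across the product:
  M: [a]_M − 3·[U]_M + [ν]_M = (0) − 3·(0) + (0) = 0
  L: [a]_L − 3·[U]_L + [ν]_L = (1) − 3·(1) + (2) = 0
  T: [a]_T − 3·[U]_T + [ν]_T = (-2) − 3·(-1) + (-1) = 0
  Θ: [a]_Θ − 3·[U]_Θ + [ν]_Θ = (0) − 3·(0) + (0) = 0
All base exponents vanish — dimensionless.

yes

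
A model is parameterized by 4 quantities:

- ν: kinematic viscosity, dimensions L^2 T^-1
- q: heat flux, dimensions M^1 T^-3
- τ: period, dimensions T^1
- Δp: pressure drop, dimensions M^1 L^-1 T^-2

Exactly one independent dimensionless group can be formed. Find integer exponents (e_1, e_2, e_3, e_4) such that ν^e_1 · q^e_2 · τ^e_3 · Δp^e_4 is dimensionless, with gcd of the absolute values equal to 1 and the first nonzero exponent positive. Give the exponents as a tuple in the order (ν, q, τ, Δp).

(1, -2, -1, 2)

M: e_1·(0) + e_2·(1) + e_3·(0) + e_4·(1) = 0
L: e_1·(2) + e_2·(0) + e_3·(0) + e_4·(-1) = 0
T: e_1·(-1) + e_2·(-3) + e_3·(1) + e_4·(-2) = 0
Solving this homogeneous linear system for the smallest-integer solution (first nonzero entry positive) gives (1, -2, -1, 2).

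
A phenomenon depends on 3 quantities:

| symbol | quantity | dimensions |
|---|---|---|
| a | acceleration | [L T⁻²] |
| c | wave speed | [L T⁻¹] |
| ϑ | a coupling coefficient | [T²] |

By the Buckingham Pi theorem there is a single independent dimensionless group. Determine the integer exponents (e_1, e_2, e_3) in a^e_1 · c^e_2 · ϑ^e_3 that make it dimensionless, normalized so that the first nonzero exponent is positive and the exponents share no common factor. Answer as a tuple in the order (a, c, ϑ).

(2, -2, 1)

L: e_1·(1) + e_2·(1) + e_3·(0) = 0
T: e_1·(-2) + e_2·(-1) + e_3·(2) = 0
Solving this homogeneous linear system for the smallest-integer solution (first nonzero entry positive) gives (2, -2, 1).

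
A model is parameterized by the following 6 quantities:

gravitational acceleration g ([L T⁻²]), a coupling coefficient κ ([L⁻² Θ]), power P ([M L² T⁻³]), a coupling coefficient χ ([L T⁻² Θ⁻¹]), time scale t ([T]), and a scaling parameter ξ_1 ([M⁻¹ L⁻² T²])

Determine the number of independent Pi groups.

There are 6 variables and 4 base dimensions (M, L, T, Θ).
The dimension matrix has rank 4.
Independent dimensionless groups: 6 − 4 = 2.

2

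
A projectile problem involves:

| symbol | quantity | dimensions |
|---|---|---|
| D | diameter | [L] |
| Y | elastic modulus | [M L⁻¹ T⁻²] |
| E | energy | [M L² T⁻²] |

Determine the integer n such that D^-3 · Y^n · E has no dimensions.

-1

Balance the M exponent: (1)·n from Y, plus −3·(0) + (1) = 1 from the rest, must sum to zero.
n + 1 = 0, so n = -1.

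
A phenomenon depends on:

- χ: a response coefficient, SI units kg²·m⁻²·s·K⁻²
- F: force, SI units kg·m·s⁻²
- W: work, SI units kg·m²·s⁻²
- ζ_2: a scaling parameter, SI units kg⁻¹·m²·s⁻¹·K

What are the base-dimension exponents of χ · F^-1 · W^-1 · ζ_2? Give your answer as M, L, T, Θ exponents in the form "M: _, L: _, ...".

M: -1, L: -3, T: 4, Θ: -1

Collect each base-dimension exponent across the product:
  M: (2) − (1) − (1) + (-1) = -1
  L: (-2) − (1) − (2) + (2) = -3
  T: (1) − (-2) − (-2) + (-1) = 4
  Θ: (-2) − (0) − (0) + (1) = -1
So the dimensions are [M⁻¹ L⁻³ T⁴ Θ⁻¹].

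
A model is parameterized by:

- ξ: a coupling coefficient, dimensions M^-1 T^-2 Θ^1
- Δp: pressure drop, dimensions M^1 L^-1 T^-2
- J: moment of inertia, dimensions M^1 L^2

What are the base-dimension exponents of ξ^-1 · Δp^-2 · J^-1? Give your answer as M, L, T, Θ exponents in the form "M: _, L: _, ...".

Collect each base-dimension exponent across the product:
  M: −(-1) − 2·(1) − (1) = -2
  L: −(0) − 2·(-1) − (2) = 0
  T: −(-2) − 2·(-2) − (0) = 6
  Θ: −(1) − 2·(0) − (0) = -1
So the dimensions are [M⁻² T⁶ Θ⁻¹].

M: -2, L: 0, T: 6, Θ: -1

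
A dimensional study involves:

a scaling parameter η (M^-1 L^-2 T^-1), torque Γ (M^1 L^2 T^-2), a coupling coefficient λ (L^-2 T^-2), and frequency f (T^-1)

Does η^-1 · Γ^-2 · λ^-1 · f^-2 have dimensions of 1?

Sum the exponent of each base dimension across the product:
  M: −[η]_M − 2·[Γ]_M − [λ]_M − 2·[f]_M = −(-1) − 2·(1) − (0) − 2·(0) = -1
  L: −[η]_L − 2·[Γ]_L − [λ]_L − 2·[f]_L = −(-2) − 2·(2) − (-2) − 2·(0) = 0
  T: −[η]_T − 2·[Γ]_T − [λ]_T − 2·[f]_T = −(-1) − 2·(-2) − (-2) − 2·(-1) = 9
Net dimensions [M⁻¹ T⁹] ≠ [1] — not dimensionless.

no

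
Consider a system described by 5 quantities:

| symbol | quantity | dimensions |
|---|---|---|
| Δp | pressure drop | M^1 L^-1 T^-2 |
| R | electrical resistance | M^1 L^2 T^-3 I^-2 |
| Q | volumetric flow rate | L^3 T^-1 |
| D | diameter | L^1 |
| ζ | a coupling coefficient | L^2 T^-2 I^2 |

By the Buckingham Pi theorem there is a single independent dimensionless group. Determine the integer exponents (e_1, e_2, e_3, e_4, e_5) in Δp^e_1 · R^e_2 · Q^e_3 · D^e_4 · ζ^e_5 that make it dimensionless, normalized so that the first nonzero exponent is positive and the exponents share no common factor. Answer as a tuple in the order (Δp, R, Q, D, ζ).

(1, -1, 3, -4, -1)

M: e_1·(1) + e_2·(1) + e_3·(0) + e_4·(0) + e_5·(0) = 0
L: e_1·(-1) + e_2·(2) + e_3·(3) + e_4·(1) + e_5·(2) = 0
T: e_1·(-2) + e_2·(-3) + e_3·(-1) + e_4·(0) + e_5·(-2) = 0
I: e_1·(0) + e_2·(-2) + e_3·(0) + e_4·(0) + e_5·(2) = 0
Solving this homogeneous linear system for the smallest-integer solution (first nonzero entry positive) gives (1, -1, 3, -4, -1).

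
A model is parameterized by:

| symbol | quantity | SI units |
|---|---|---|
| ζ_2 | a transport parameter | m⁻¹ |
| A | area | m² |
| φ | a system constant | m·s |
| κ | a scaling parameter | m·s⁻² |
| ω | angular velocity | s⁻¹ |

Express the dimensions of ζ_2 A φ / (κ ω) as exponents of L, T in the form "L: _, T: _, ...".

L: 1, T: 4

Collect each base-dimension exponent across the product:
  L: (-1) + (2) + (1) − (1) − (0) = 1
  T: (0) + (0) + (1) − (-2) − (-1) = 4
So the dimensions are [L T⁴].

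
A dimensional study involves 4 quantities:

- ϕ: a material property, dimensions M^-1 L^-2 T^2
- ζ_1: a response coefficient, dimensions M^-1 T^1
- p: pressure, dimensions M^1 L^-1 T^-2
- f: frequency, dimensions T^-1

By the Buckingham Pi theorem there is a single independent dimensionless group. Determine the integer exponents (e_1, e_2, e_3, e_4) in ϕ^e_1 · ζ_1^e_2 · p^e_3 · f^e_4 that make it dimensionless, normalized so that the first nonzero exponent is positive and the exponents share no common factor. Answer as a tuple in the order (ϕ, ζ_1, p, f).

(1, -3, -2, 3)

M: e_1·(-1) + e_2·(-1) + e_3·(1) + e_4·(0) = 0
L: e_1·(-2) + e_2·(0) + e_3·(-1) + e_4·(0) = 0
T: e_1·(2) + e_2·(1) + e_3·(-2) + e_4·(-1) = 0
Solving this homogeneous linear system for the smallest-integer solution (first nonzero entry positive) gives (1, -3, -2, 3).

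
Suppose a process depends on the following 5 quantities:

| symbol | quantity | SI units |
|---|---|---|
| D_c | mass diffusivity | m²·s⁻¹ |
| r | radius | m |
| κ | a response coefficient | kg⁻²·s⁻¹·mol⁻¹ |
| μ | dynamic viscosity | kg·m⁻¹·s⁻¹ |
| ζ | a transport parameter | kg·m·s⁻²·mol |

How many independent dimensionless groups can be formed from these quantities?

There are 5 variables and 4 base dimensions (M, L, T, N).
The dimension matrix has rank 4.
Independent dimensionless groups: 5 − 4 = 1.

1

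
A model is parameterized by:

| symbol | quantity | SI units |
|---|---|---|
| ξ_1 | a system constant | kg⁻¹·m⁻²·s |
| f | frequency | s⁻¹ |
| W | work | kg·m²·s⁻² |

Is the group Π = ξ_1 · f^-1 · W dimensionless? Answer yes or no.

Sum the exponent of each base dimension across the product:
  M: [ξ_1]_M − [f]_M + [W]_M = (-1) − (0) + (1) = 0
  L: [ξ_1]_L − [f]_L + [W]_L = (-2) − (0) + (2) = 0
  T: [ξ_1]_T − [f]_T + [W]_T = (1) − (-1) + (-2) = 0
All base exponents vanish — dimensionless.

yes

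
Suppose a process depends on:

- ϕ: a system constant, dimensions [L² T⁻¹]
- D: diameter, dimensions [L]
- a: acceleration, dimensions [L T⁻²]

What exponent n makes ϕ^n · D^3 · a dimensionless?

Balance the L exponent: (2)·n from ϕ, plus 3·(1) + (1) = 4 from the rest, must sum to zero.
2n + 4 = 0, so n = -2.

-2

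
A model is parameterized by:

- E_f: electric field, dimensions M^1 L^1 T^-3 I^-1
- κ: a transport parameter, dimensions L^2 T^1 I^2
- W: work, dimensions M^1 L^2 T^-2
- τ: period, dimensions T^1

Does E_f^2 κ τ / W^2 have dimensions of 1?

yes

Sum the exponent of each base dimension across the product:
  M: 2·[E_f]_M + [κ]_M − 2·[W]_M + [τ]_M = 2·(1) + (0) − 2·(1) + (0) = 0
  L: 2·[E_f]_L + [κ]_L − 2·[W]_L + [τ]_L = 2·(1) + (2) − 2·(2) + (0) = 0
  T: 2·[E_f]_T + [κ]_T − 2·[W]_T + [τ]_T = 2·(-3) + (1) − 2·(-2) + (1) = 0
  I: 2·[E_f]_I + [κ]_I − 2·[W]_I + [τ]_I = 2·(-1) + (2) − 2·(0) + (0) = 0
All base exponents vanish — dimensionless.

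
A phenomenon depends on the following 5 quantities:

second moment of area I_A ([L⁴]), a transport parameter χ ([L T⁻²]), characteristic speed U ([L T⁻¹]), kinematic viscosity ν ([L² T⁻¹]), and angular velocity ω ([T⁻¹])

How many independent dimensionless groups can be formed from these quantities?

There are 5 variables and 2 base dimensions (L, T).
The dimension matrix has rank 2.
Independent dimensionless groups: 5 − 2 = 3.

3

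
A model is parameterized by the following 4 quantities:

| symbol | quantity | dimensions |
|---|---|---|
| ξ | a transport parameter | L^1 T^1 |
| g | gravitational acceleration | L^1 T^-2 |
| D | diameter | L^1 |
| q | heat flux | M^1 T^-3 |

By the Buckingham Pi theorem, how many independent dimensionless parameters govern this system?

There are 4 variables and 3 base dimensions (M, L, T).
The dimension matrix has rank 3.
Independent dimensionless groups: 4 − 3 = 1.

1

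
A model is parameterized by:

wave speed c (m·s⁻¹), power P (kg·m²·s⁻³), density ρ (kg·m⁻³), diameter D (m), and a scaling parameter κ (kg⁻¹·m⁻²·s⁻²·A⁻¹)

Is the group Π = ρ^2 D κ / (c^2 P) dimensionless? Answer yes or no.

Sum the exponent of each base dimension across the product:
  M: −2·[c]_M − [P]_M + 2·[ρ]_M + [D]_M + [κ]_M = −2·(0) − (1) + 2·(1) + (0) + (-1) = 0
  L: −2·[c]_L − [P]_L + 2·[ρ]_L + [D]_L + [κ]_L = −2·(1) − (2) + 2·(-3) + (1) + (-2) = -11
  T: −2·[c]_T − [P]_T + 2·[ρ]_T + [D]_T + [κ]_T = −2·(-1) − (-3) + 2·(0) + (0) + (-2) = 3
  I: −2·[c]_I − [P]_I + 2·[ρ]_I + [D]_I + [κ]_I = −2·(0) − (0) + 2·(0) + (0) + (-1) = -1
Net dimensions [L⁻¹¹ T³ I⁻¹] ≠ [1] — not dimensionless.

no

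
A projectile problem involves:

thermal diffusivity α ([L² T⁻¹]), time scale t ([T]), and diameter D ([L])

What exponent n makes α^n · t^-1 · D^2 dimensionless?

Balance the L exponent: (2)·n from α, plus −(0) + 2·(1) = 2 from the rest, must sum to zero.
2n + 2 = 0, so n = -1.

-1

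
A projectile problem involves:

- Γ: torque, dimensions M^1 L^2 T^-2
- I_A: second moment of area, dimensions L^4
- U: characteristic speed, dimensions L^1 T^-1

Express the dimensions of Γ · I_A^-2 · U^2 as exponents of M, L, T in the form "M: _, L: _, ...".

Collect each base-dimension exponent across the product:
  M: (1) − 2·(0) + 2·(0) = 1
  L: (2) − 2·(4) + 2·(1) = -4
  T: (-2) − 2·(0) + 2·(-1) = -4
So the dimensions are [M L⁻⁴ T⁻⁴].

M: 1, L: -4, T: -4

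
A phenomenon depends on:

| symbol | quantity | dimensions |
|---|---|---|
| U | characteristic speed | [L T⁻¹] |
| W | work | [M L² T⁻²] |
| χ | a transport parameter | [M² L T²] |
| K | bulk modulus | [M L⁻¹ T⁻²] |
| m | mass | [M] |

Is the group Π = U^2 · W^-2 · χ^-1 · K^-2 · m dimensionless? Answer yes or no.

Sum the exponent of each base dimension across the product:
  M: 2·[U]_M − 2·[W]_M − [χ]_M − 2·[K]_M + [m]_M = 2·(0) − 2·(1) − (2) − 2·(1) + (1) = -5
  L: 2·[U]_L − 2·[W]_L − [χ]_L − 2·[K]_L + [m]_L = 2·(1) − 2·(2) − (1) − 2·(-1) + (0) = -1
  T: 2·[U]_T − 2·[W]_T − [χ]_T − 2·[K]_T + [m]_T = 2·(-1) − 2·(-2) − (2) − 2·(-2) + (0) = 4
Net dimensions [M⁻⁵ L⁻¹ T⁴] ≠ [1] — not dimensionless.

no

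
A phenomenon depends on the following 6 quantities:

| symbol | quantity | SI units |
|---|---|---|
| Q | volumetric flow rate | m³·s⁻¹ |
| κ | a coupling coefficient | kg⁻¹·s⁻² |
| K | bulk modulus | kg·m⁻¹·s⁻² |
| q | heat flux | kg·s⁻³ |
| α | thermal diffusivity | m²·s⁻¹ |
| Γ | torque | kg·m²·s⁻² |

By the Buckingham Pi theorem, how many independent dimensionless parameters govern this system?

There are 6 variables and 3 base dimensions (M, L, T).
The dimension matrix has rank 3.
Independent dimensionless groups: 6 − 3 = 3.

3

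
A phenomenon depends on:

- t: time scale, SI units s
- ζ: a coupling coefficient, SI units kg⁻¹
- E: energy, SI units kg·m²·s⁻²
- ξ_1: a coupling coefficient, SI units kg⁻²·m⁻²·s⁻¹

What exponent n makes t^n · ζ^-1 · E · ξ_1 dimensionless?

3

Balance the T exponent: (1)·n from t, plus −(0) + (-2) + (-1) = -3 from the rest, must sum to zero.
n − 3 = 0, so n = 3.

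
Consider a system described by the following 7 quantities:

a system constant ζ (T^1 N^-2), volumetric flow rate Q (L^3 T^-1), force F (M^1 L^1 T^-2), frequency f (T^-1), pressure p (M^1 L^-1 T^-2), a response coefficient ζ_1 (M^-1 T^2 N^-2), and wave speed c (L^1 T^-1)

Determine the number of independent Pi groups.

3

There are 7 variables and 4 base dimensions (M, L, T, N).
The dimension matrix has rank 4.
Independent dimensionless groups: 7 − 4 = 3.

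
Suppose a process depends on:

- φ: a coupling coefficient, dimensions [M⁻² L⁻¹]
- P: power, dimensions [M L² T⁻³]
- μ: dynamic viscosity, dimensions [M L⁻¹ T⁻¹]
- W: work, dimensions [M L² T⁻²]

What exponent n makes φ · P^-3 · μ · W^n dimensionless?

Balance the M exponent: (1)·n from W, plus (-2) − 3·(1) + (1) = -4 from the rest, must sum to zero.
n − 4 = 0, so n = 4.

4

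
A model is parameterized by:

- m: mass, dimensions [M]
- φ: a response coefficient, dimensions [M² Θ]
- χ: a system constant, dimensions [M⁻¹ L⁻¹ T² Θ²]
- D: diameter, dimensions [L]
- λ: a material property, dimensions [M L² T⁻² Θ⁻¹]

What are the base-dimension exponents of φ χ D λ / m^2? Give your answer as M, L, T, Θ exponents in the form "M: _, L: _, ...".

M: 0, L: 2, T: 0, Θ: 2

Collect each base-dimension exponent across the product:
  M: −2·(1) + (2) + (-1) + (0) + (1) = 0
  L: −2·(0) + (0) + (-1) + (1) + (2) = 2
  T: −2·(0) + (0) + (2) + (0) + (-2) = 0
  Θ: −2·(0) + (1) + (2) + (0) + (-1) = 2
So the dimensions are [L² Θ²].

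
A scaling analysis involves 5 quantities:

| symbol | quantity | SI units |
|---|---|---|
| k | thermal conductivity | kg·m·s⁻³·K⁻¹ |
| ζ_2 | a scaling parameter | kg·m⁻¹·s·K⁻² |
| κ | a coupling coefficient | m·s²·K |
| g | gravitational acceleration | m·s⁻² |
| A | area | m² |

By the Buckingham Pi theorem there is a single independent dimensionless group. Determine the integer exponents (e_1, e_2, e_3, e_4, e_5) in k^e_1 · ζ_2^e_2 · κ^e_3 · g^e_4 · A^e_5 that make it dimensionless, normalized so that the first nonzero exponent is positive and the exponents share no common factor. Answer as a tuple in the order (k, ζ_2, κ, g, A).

M: e_1·(1) + e_2·(1) + e_3·(0) + e_4·(0) + e_5·(0) = 0
L: e_1·(1) + e_2·(-1) + e_3·(1) + e_4·(1) + e_5·(2) = 0
T: e_1·(-3) + e_2·(1) + e_3·(2) + e_4·(-2) + e_5·(0) = 0
Θ: e_1·(-1) + e_2·(-2) + e_3·(1) + e_4·(0) + e_5·(0) = 0
Solving this homogeneous linear system for the smallest-integer solution (first nonzero entry positive) gives (1, -1, -1, -3, 1).

(1, -1, -1, -3, 1)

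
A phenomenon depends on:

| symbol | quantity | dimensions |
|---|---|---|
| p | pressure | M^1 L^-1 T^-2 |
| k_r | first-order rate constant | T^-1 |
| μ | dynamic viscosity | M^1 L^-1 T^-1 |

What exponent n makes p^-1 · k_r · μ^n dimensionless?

1

Balance the M exponent: (1)·n from μ, plus −(1) + (0) = -1 from the rest, must sum to zero.
n − 1 = 0, so n = 1.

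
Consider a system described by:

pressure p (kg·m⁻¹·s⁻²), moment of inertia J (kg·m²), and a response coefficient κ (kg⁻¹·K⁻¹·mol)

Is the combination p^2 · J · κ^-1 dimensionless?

no

Sum the exponent of each base dimension across the product:
  M: 2·[p]_M + [J]_M − [κ]_M = 2·(1) + (1) − (-1) = 4
  L: 2·[p]_L + [J]_L − [κ]_L = 2·(-1) + (2) − (0) = 0
  T: 2·[p]_T + [J]_T − [κ]_T = 2·(-2) + (0) − (0) = -4
  Θ: 2·[p]_Θ + [J]_Θ − [κ]_Θ = 2·(0) + (0) − (-1) = 1
  N: 2·[p]_N + [J]_N − [κ]_N = 2·(0) + (0) − (1) = -1
Net dimensions [M⁴ T⁻⁴ Θ N⁻¹] ≠ [1] — not dimensionless.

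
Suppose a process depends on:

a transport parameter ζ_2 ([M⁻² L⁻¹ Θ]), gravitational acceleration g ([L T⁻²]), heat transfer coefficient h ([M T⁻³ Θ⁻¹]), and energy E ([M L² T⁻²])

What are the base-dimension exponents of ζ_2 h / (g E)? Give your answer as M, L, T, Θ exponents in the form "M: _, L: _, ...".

M: -2, L: -4, T: 1, Θ: 0

Collect each base-dimension exponent across the product:
  M: (-2) − (0) + (1) − (1) = -2
  L: (-1) − (1) + (0) − (2) = -4
  T: (0) − (-2) + (-3) − (-2) = 1
  Θ: (1) − (0) + (-1) − (0) = 0
So the dimensions are [M⁻² L⁻⁴ T].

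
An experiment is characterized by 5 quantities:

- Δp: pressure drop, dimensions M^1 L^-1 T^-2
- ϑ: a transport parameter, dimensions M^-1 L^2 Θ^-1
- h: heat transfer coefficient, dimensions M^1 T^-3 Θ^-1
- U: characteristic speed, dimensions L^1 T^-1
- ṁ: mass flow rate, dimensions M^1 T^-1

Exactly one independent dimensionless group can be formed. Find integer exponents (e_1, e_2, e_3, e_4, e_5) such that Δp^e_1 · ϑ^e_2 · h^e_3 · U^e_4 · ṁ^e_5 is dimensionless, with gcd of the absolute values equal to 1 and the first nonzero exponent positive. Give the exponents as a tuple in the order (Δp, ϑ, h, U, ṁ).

(3, 2, -2, -1, 1)

M: e_1·(1) + e_2·(-1) + e_3·(1) + e_4·(0) + e_5·(1) = 0
L: e_1·(-1) + e_2·(2) + e_3·(0) + e_4·(1) + e_5·(0) = 0
T: e_1·(-2) + e_2·(0) + e_3·(-3) + e_4·(-1) + e_5·(-1) = 0
Θ: e_1·(0) + e_2·(-1) + e_3·(-1) + e_4·(0) + e_5·(0) = 0
Solving this homogeneous linear system for the smallest-integer solution (first nonzero entry positive) gives (3, 2, -2, -1, 1).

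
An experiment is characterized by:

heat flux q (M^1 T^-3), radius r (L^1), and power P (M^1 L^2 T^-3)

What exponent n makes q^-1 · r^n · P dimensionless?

-2

Balance the L exponent: (1)·n from r, plus −(0) + (2) = 2 from the rest, must sum to zero.
n + 2 = 0, so n = -2.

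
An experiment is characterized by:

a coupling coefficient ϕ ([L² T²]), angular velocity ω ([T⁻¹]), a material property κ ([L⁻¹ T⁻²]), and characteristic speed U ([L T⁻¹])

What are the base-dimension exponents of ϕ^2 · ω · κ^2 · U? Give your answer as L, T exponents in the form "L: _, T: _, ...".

Collect each base-dimension exponent across the product:
  L: 2·(2) + (0) + 2·(-1) + (1) = 3
  T: 2·(2) + (-1) + 2·(-2) + (-1) = -2
So the dimensions are [L³ T⁻²].

L: 3, T: -2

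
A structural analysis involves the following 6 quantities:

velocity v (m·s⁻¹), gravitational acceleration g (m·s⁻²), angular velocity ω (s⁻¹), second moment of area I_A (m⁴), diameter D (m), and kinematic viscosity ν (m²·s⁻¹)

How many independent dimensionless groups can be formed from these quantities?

4

There are 6 variables and 2 base dimensions (L, T).
The dimension matrix has rank 2.
Independent dimensionless groups: 6 − 2 = 4.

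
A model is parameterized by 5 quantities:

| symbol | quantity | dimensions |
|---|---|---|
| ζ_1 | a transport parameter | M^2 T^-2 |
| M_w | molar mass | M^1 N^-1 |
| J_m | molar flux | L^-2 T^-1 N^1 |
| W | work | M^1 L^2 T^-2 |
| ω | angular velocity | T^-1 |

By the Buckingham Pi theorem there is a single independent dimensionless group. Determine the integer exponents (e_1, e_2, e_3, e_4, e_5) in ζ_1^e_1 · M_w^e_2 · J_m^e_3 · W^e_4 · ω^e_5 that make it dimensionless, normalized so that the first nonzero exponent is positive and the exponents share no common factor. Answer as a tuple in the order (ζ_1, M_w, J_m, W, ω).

M: e_1·(2) + e_2·(1) + e_3·(0) + e_4·(1) + e_5·(0) = 0
L: e_1·(0) + e_2·(0) + e_3·(-2) + e_4·(2) + e_5·(0) = 0
T: e_1·(-2) + e_2·(0) + e_3·(-1) + e_4·(-2) + e_5·(-1) = 0
N: e_1·(0) + e_2·(-1) + e_3·(1) + e_4·(0) + e_5·(0) = 0
Solving this homogeneous linear system for the smallest-integer solution (first nonzero entry positive) gives (1, -1, -1, -1, 1).

(1, -1, -1, -1, 1)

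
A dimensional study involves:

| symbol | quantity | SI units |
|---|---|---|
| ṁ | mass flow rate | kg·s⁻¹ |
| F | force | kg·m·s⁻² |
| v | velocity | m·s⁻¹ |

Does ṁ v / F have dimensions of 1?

Sum the exponent of each base dimension across the product:
  M: [ṁ]_M − [F]_M + [v]_M = (1) − (1) + (0) = 0
  L: [ṁ]_L − [F]_L + [v]_L = (0) − (1) + (1) = 0
  T: [ṁ]_T − [F]_T + [v]_T = (-1) − (-2) + (-1) = 0
  Θ: [ṁ]_Θ − [F]_Θ + [v]_Θ = (0) − (0) + (0) = 0
All base exponents vanish — dimensionless.

yes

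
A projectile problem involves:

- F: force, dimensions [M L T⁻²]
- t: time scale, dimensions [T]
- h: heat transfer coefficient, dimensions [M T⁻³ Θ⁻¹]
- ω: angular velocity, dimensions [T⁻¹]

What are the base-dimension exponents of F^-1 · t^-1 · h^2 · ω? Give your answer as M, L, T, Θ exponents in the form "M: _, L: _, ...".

M: 1, L: -1, T: -6, Θ: -2

Collect each base-dimension exponent across the product:
  M: −(1) − (0) + 2·(1) + (0) = 1
  L: −(1) − (0) + 2·(0) + (0) = -1
  T: −(-2) − (1) + 2·(-3) + (-1) = -6
  Θ: −(0) − (0) + 2·(-1) + (0) = -2
So the dimensions are [M L⁻¹ T⁻⁶ Θ⁻²].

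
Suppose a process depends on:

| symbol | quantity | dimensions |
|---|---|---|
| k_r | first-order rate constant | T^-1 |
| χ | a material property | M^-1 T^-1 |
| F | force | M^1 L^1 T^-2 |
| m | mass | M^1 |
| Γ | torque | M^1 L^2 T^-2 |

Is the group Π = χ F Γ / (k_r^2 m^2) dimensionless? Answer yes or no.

Sum the exponent of each base dimension across the product:
  M: −2·[k_r]_M + [χ]_M + [F]_M − 2·[m]_M + [Γ]_M = −2·(0) + (-1) + (1) − 2·(1) + (1) = -1
  L: −2·[k_r]_L + [χ]_L + [F]_L − 2·[m]_L + [Γ]_L = −2·(0) + (0) + (1) − 2·(0) + (2) = 3
  T: −2·[k_r]_T + [χ]_T + [F]_T − 2·[m]_T + [Γ]_T = −2·(-1) + (-1) + (-2) − 2·(0) + (-2) = -3
Net dimensions [M⁻¹ L³ T⁻³] ≠ [1] — not dimensionless.

no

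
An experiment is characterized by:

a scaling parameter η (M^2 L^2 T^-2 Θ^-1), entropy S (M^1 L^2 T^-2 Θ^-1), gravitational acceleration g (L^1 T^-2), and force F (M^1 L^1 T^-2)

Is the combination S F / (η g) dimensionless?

Sum the exponent of each base dimension across the product:
  M: −[η]_M + [S]_M − [g]_M + [F]_M = −(2) + (1) − (0) + (1) = 0
  L: −[η]_L + [S]_L − [g]_L + [F]_L = −(2) + (2) − (1) + (1) = 0
  T: −[η]_T + [S]_T − [g]_T + [F]_T = −(-2) + (-2) − (-2) + (-2) = 0
  Θ: −[η]_Θ + [S]_Θ − [g]_Θ + [F]_Θ = −(-1) + (-1) − (0) + (0) = 0
All base exponents vanish — dimensionless.

yes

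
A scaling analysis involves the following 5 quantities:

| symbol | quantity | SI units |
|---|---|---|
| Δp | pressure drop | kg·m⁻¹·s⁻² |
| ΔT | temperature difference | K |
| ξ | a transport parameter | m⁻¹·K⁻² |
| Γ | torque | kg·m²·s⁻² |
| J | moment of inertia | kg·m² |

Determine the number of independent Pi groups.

There are 5 variables and 4 base dimensions (M, L, T, Θ).
The dimension matrix has rank 4.
Independent dimensionless groups: 5 − 4 = 1.

1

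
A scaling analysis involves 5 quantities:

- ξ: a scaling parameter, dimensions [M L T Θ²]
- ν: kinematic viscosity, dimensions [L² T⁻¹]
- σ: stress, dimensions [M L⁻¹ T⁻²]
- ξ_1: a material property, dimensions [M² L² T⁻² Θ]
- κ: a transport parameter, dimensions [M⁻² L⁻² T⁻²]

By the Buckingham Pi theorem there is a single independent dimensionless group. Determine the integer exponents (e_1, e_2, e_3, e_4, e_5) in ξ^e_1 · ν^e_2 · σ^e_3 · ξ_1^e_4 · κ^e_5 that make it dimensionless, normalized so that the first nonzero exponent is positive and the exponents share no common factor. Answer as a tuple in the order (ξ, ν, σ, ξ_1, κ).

(2, 4, 4, -4, -1)

M: e_1·(1) + e_2·(0) + e_3·(1) + e_4·(2) + e_5·(-2) = 0
L: e_1·(1) + e_2·(2) + e_3·(-1) + e_4·(2) + e_5·(-2) = 0
T: e_1·(1) + e_2·(-1) + e_3·(-2) + e_4·(-2) + e_5·(-2) = 0
Θ: e_1·(2) + e_2·(0) + e_3·(0) + e_4·(1) + e_5·(0) = 0
Solving this homogeneous linear system for the smallest-integer solution (first nonzero entry positive) gives (2, 4, 4, -4, -1).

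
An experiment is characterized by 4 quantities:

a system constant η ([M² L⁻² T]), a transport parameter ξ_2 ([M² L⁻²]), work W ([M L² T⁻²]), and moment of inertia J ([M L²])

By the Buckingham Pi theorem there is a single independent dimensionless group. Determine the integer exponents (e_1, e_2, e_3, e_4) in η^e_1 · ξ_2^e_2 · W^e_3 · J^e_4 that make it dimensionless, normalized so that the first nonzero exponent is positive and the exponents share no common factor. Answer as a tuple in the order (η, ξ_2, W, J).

M: e_1·(2) + e_2·(2) + e_3·(1) + e_4·(1) = 0
L: e_1·(-2) + e_2·(-2) + e_3·(2) + e_4·(2) = 0
T: e_1·(1) + e_2·(0) + e_3·(-2) + e_4·(0) = 0
Solving this homogeneous linear system for the smallest-integer solution (first nonzero entry positive) gives (2, -2, 1, -1).

(2, -2, 1, -1)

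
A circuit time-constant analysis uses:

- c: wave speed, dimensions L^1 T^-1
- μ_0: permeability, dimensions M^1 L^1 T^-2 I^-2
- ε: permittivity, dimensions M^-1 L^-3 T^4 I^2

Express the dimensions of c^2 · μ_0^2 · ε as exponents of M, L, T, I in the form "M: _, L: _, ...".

M: 1, L: 1, T: -2, I: -2

Collect each base-dimension exponent across the product:
  M: 2·(0) + 2·(1) + (-1) = 1
  L: 2·(1) + 2·(1) + (-3) = 1
  T: 2·(-1) + 2·(-2) + (4) = -2
  I: 2·(0) + 2·(-2) + (2) = -2
So the dimensions are [M L T⁻² I⁻²].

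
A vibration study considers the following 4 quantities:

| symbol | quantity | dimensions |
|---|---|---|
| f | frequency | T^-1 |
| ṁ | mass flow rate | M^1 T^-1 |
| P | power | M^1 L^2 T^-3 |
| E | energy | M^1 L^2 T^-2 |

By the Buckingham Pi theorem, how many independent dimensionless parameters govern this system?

1

There are 4 variables and 3 base dimensions (M, L, T).
The dimension matrix has rank 3.
Independent dimensionless groups: 4 − 3 = 1.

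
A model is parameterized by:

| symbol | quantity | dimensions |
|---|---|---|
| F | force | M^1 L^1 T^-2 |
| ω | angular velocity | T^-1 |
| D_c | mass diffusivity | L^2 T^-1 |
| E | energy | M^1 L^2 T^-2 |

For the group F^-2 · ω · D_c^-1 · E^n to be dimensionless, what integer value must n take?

2

Balance the M exponent: (1)·n from E, plus −2·(1) + (0) − (0) = -2 from the rest, must sum to zero.
n − 2 = 0, so n = 2.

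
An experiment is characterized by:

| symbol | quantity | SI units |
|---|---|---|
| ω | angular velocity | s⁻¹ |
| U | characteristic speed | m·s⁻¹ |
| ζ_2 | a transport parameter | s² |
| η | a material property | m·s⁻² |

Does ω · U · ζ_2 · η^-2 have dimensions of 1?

no

Sum the exponent of each base dimension across the product:
  L: [ω]_L + [U]_L + [ζ_2]_L − 2·[η]_L = (0) + (1) + (0) − 2·(1) = -1
  T: [ω]_T + [U]_T + [ζ_2]_T − 2·[η]_T = (-1) + (-1) + (2) − 2·(-2) = 4
Net dimensions [L⁻¹ T⁴] ≠ [1] — not dimensionless.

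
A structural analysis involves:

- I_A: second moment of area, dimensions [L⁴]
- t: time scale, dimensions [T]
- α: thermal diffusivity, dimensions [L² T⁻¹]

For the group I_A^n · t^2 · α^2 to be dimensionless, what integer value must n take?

-1

Balance the L exponent: (4)·n from I_A, plus 2·(0) + 2·(2) = 4 from the rest, must sum to zero.
4n + 4 = 0, so n = -1.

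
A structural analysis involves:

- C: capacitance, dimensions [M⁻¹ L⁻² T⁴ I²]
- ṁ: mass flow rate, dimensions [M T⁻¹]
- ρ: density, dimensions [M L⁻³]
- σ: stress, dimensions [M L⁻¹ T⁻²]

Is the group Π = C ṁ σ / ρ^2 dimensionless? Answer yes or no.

Sum the exponent of each base dimension across the product:
  M: [C]_M + [ṁ]_M − 2·[ρ]_M + [σ]_M = (-1) + (1) − 2·(1) + (1) = -1
  L: [C]_L + [ṁ]_L − 2·[ρ]_L + [σ]_L = (-2) + (0) − 2·(-3) + (-1) = 3
  T: [C]_T + [ṁ]_T − 2·[ρ]_T + [σ]_T = (4) + (-1) − 2·(0) + (-2) = 1
  I: [C]_I + [ṁ]_I − 2·[ρ]_I + [σ]_I = (2) + (0) − 2·(0) + (0) = 2
Net dimensions [M⁻¹ L³ T I²] ≠ [1] — not dimensionless.

no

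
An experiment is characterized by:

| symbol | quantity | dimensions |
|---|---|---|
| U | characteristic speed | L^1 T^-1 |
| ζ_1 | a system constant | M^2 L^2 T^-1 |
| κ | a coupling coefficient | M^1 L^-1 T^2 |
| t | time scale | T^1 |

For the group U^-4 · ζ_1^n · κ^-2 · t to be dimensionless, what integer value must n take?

1

Balance the M exponent: (2)·n from ζ_1, plus −4·(0) − 2·(1) + (0) = -2 from the rest, must sum to zero.
2n − 2 = 0, so n = 1.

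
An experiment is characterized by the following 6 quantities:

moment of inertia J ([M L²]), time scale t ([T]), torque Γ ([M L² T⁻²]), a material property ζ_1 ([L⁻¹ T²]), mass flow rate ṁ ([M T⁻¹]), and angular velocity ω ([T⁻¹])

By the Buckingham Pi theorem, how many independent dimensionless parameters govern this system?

3

There are 6 variables and 3 base dimensions (M, L, T).
The dimension matrix has rank 3.
Independent dimensionless groups: 6 − 3 = 3.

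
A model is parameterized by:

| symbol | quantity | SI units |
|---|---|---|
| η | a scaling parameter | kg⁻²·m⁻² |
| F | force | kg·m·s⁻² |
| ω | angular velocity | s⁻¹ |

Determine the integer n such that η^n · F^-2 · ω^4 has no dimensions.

Balance the M exponent: (-2)·n from η, plus −2·(1) + 4·(0) = -2 from the rest, must sum to zero.
-2n − 2 = 0, so n = -1.

-1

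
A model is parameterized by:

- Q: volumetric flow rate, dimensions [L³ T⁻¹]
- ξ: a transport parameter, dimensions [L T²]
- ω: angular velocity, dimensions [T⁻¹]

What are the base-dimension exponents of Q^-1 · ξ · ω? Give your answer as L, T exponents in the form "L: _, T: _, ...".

Collect each base-dimension exponent across the product:
  L: −(3) + (1) + (0) = -2
  T: −(-1) + (2) + (-1) = 2
So the dimensions are [L⁻² T²].

L: -2, T: 2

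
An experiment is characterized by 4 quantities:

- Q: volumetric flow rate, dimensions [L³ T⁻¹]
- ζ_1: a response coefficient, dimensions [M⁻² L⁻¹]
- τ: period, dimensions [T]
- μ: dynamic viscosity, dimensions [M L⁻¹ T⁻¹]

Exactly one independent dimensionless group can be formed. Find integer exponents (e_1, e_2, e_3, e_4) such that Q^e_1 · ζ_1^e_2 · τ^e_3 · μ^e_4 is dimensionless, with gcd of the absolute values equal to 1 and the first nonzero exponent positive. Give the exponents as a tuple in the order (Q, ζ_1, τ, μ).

(1, 1, 3, 2)

M: e_1·(0) + e_2·(-2) + e_3·(0) + e_4·(1) = 0
L: e_1·(3) + e_2·(-1) + e_3·(0) + e_4·(-1) = 0
T: e_1·(-1) + e_2·(0) + e_3·(1) + e_4·(-1) = 0
Solving this homogeneous linear system for the smallest-integer solution (first nonzero entry positive) gives (1, 1, 3, 2).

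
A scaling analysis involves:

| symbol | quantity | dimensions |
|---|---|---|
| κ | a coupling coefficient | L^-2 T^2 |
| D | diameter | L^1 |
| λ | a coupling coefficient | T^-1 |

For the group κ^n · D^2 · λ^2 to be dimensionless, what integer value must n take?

1

Balance the L exponent: (-2)·n from κ, plus 2·(1) + 2·(0) = 2 from the rest, must sum to zero.
-2n + 2 = 0, so n = 1.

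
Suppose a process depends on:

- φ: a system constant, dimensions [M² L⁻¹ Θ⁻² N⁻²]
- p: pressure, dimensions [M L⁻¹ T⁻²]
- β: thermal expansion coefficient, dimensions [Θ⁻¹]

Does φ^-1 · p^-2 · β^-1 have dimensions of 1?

Sum the exponent of each base dimension across the product:
  M: −[φ]_M − 2·[p]_M − [β]_M = −(2) − 2·(1) − (0) = -4
  L: −[φ]_L − 2·[p]_L − [β]_L = −(-1) − 2·(-1) − (0) = 3
  T: −[φ]_T − 2·[p]_T − [β]_T = −(0) − 2·(-2) − (0) = 4
  Θ: −[φ]_Θ − 2·[p]_Θ − [β]_Θ = −(-2) − 2·(0) − (-1) = 3
  N: −[φ]_N − 2·[p]_N − [β]_N = −(-2) − 2·(0) − (0) = 2
Net dimensions [M⁻⁴ L³ T⁴ Θ³ N²] ≠ [1] — not dimensionless.

no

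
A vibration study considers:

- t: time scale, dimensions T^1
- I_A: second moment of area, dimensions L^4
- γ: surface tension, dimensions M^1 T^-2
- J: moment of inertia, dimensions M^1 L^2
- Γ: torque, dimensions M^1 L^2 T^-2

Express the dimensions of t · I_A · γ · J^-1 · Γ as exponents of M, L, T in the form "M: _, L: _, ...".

M: 1, L: 4, T: -3

Collect each base-dimension exponent across the product:
  M: (0) + (0) + (1) − (1) + (1) = 1
  L: (0) + (4) + (0) − (2) + (2) = 4
  T: (1) + (0) + (-2) − (0) + (-2) = -3
So the dimensions are [M L⁴ T⁻³].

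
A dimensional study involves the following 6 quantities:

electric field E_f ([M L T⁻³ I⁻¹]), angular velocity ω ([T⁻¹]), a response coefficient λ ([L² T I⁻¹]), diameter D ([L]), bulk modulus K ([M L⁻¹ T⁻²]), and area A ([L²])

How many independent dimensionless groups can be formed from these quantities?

2

There are 6 variables and 4 base dimensions (M, L, T, I).
The dimension matrix has rank 4.
Independent dimensionless groups: 6 − 4 = 2.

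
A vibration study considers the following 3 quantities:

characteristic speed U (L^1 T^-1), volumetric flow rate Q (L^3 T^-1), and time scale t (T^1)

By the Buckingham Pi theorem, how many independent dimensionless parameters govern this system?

There are 3 variables and 2 base dimensions (L, T).
The dimension matrix has rank 2.
Independent dimensionless groups: 3 − 2 = 1.

1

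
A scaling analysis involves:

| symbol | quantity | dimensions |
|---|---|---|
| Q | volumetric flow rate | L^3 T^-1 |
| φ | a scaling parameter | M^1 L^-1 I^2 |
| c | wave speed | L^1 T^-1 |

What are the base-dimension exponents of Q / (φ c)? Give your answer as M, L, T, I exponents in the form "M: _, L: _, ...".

Collect each base-dimension exponent across the product:
  M: (0) − (1) − (0) = -1
  L: (3) − (-1) − (1) = 3
  T: (-1) − (0) − (-1) = 0
  I: (0) − (2) − (0) = -2
So the dimensions are [M⁻¹ L³ I⁻²].

M: -1, L: 3, T: 0, I: -2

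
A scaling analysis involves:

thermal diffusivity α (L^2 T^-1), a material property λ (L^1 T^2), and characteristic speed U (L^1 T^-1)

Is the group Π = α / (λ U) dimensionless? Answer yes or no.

Sum the exponent of each base dimension across the product:
  L: [α]_L − [λ]_L − [U]_L = (2) − (1) − (1) = 0
  T: [α]_T − [λ]_T − [U]_T = (-1) − (2) − (-1) = -2
Net dimensions [T⁻²] ≠ [1] — not dimensionless.

no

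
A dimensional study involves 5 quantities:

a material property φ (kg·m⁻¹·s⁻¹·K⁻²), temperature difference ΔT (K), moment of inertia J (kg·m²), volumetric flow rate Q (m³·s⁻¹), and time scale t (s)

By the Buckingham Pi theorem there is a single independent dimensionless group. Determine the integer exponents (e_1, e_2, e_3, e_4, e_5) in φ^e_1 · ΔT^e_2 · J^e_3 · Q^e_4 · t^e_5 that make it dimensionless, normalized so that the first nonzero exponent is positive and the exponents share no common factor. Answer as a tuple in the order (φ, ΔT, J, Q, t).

(1, 2, -1, 1, 2)

M: e_1·(1) + e_2·(0) + e_3·(1) + e_4·(0) + e_5·(0) = 0
L: e_1·(-1) + e_2·(0) + e_3·(2) + e_4·(3) + e_5·(0) = 0
T: e_1·(-1) + e_2·(0) + e_3·(0) + e_4·(-1) + e_5·(1) = 0
Θ: e_1·(-2) + e_2·(1) + e_3·(0) + e_4·(0) + e_5·(0) = 0
Solving this homogeneous linear system for the smallest-integer solution (first nonzero entry positive) gives (1, 2, -1, 1, 2).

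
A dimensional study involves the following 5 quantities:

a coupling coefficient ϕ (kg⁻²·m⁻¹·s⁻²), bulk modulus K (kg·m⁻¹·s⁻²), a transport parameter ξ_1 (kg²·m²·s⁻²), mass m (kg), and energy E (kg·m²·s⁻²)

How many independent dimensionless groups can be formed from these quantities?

There are 5 variables and 3 base dimensions (M, L, T).
The dimension matrix has rank 3.
Independent dimensionless groups: 5 − 3 = 2.

2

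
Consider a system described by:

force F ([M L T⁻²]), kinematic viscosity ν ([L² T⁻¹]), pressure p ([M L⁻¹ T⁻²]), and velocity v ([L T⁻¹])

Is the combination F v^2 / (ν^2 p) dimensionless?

yes

Sum the exponent of each base dimension across the product:
  M: [F]_M − 2·[ν]_M − [p]_M + 2·[v]_M = (1) − 2·(0) − (1) + 2·(0) = 0
  L: [F]_L − 2·[ν]_L − [p]_L + 2·[v]_L = (1) − 2·(2) − (-1) + 2·(1) = 0
  T: [F]_T − 2·[ν]_T − [p]_T + 2·[v]_T = (-2) − 2·(-1) − (-2) + 2·(-1) = 0
  N: [F]_N − 2·[ν]_N − [p]_N + 2·[v]_N = (0) − 2·(0) − (0) + 2·(0) = 0
All base exponents vanish — dimensionless.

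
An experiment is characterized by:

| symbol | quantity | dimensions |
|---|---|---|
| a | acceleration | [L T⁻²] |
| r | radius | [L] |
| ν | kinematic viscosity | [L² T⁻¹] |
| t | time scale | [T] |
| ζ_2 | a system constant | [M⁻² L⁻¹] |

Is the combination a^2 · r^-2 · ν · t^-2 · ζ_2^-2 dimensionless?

Sum the exponent of each base dimension across the product:
  M: 2·[a]_M − 2·[r]_M + [ν]_M − 2·[t]_M − 2·[ζ_2]_M = 2·(0) − 2·(0) + (0) − 2·(0) − 2·(-2) = 4
  L: 2·[a]_L − 2·[r]_L + [ν]_L − 2·[t]_L − 2·[ζ_2]_L = 2·(1) − 2·(1) + (2) − 2·(0) − 2·(-1) = 4
  T: 2·[a]_T − 2·[r]_T + [ν]_T − 2·[t]_T − 2·[ζ_2]_T = 2·(-2) − 2·(0) + (-1) − 2·(1) − 2·(0) = -7
Net dimensions [M⁴ L⁴ T⁻⁷] ≠ [1] — not dimensionless.

no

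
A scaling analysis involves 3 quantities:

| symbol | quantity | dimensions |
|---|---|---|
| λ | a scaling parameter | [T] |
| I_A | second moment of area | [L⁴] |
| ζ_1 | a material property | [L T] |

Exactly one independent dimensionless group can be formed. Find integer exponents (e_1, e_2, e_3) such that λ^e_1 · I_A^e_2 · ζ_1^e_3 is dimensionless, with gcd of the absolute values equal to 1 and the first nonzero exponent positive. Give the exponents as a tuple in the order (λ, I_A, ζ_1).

L: e_1·(0) + e_2·(4) + e_3·(1) = 0
T: e_1·(1) + e_2·(0) + e_3·(1) = 0
Solving this homogeneous linear system for the smallest-integer solution (first nonzero entry positive) gives (4, 1, -4).

(4, 1, -4)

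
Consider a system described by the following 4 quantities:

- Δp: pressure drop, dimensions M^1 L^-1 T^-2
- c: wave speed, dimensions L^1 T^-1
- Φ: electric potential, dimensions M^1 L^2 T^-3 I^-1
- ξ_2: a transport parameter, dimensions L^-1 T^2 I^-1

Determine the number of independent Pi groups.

0

There are 4 variables and 4 base dimensions (M, L, T, I).
The dimension matrix has rank 4.
Independent dimensionless groups: 4 − 4 = 0.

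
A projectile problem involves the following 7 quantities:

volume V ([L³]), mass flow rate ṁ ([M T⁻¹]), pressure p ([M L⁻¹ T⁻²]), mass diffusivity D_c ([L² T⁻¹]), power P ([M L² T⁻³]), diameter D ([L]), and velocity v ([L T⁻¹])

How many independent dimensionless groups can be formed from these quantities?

There are 7 variables and 3 base dimensions (M, L, T).
The dimension matrix has rank 3.
Independent dimensionless groups: 7 − 3 = 4.

4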